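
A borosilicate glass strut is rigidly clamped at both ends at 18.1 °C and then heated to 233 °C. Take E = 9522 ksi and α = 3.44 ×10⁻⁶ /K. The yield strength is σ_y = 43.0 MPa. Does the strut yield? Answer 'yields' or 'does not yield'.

E = 9522 ksi = 65.65 GPa.
ΔT = 214.9 K. Constrained thermal stress σ = E·α·ΔT = 65.65×10³ MPa × 3.44×10⁻⁶ × 214.9 = 48.5 MPa (compressive).
Compare to σ_y = 43.0 MPa: σ ≥ σ_y, so it yields.

yields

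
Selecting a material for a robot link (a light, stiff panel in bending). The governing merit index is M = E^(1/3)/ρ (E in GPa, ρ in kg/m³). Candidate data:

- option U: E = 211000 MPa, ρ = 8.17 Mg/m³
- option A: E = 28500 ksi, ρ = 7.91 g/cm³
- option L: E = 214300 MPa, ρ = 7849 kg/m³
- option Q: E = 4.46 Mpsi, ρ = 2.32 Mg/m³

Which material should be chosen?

option Q

Convert each candidate to consistent units, then evaluate M:
  option U: E = 211.0 GPa, ρ = 8170 kg/m³
  option A: E = 196.5 GPa, ρ = 7910 kg/m³
  option L: E = 214.3 GPa, ρ = 7849 kg/m³
  option Q: E = 30.75 GPa, ρ = 2320 kg/m³
  option Q: M = 1.35×10⁻³
  option L: M = 0.762×10⁻³
  option A: M = 0.735×10⁻³
  option U: M = 0.729×10⁻³
Highest index: option Q.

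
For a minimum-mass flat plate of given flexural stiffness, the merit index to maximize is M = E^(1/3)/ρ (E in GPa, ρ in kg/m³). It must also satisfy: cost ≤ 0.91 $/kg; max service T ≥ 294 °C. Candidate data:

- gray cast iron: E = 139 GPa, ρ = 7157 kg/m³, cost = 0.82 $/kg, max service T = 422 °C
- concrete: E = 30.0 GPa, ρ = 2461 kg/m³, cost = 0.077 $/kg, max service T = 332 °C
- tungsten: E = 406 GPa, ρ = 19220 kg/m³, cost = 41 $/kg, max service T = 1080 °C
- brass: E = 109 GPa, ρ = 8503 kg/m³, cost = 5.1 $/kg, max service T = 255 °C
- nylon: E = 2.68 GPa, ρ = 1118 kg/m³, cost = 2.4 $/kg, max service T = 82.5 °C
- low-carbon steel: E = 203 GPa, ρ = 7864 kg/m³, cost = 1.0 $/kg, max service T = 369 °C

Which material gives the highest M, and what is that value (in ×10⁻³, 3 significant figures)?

concrete, M = 1.26×10⁻³

Screen on constraints: cost ≤ 0.91 $/kg; max service T ≥ 294 °C. Survivors: gray cast iron, concrete.
Per-candidate index values:
  concrete: M = 1.26×10⁻³
  gray cast iron: M = 0.724×10⁻³
Concrete ranks first.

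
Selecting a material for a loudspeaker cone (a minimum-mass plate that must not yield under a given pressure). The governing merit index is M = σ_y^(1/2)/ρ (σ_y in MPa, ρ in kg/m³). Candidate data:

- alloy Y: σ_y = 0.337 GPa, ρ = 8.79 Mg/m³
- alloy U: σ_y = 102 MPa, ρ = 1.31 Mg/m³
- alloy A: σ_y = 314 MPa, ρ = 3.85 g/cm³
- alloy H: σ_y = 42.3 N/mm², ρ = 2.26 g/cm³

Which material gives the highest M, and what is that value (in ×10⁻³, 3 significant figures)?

In SI units:
  alloy Y: σ_y = 337.0 MPa, ρ = 8790 kg/m³
  alloy U: σ_y = 102.0 MPa, ρ = 1310 kg/m³
  alloy A: σ_y = 314.0 MPa, ρ = 3850 kg/m³
  alloy H: σ_y = 42.30 MPa, ρ = 2260 kg/m³
  alloy U: M = 7.71×10⁻³
  alloy A: M = 4.60×10⁻³
  alloy H: M = 2.88×10⁻³
  alloy Y: M = 2.09×10⁻³
The maximum is for alloy U.

alloy U, M = 7.71×10⁻³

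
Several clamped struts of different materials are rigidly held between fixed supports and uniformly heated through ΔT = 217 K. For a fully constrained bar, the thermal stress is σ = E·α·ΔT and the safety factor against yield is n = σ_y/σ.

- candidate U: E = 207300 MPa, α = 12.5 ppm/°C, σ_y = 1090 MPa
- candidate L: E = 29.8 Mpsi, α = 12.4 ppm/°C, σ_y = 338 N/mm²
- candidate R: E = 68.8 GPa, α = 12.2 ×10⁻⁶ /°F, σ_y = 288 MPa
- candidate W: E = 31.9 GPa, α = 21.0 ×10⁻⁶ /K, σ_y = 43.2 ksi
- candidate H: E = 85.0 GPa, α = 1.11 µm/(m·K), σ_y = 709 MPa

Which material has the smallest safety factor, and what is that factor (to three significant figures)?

Converting E to GPa, α to ×10⁻⁶/K, σ_y to MPa, then σ and n for each:
  candidate U: E = 207.3, α = 12.5, σ_y = 1090 → σ = 562 MPa, n = 1.94
  candidate L: E = 205.5, α = 12.4, σ_y = 338.0 → σ = 553 MPa, n = 0.611
  candidate R: E = 68.80, α = 22.0, σ_y = 288.0 → σ = 328 MPa, n = 0.878
  candidate W: E = 31.90, α = 21.0, σ_y = 297.9 → σ = 145 MPa, n = 2.05
  candidate H: E = 85.00, α = 1.11, σ_y = 709.0 → σ = 20.5 MPa, n = 34.6
Smallest n: candidate L with n = 0.611.

candidate L, n = 0.611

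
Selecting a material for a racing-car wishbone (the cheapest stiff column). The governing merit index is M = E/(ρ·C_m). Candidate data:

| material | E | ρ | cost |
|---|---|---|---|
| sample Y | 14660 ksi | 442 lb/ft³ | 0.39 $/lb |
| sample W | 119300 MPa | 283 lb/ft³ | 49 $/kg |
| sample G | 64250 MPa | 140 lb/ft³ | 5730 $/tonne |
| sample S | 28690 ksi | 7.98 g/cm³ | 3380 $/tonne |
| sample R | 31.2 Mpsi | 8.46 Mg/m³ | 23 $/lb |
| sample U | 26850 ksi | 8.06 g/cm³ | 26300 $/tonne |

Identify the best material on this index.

Putting every candidate on a common basis:
  sample Y: E = 101.1 GPa, ρ = 7080 kg/m³, cost = 0.8598 $/kg
  sample W: E = 119.3 GPa, ρ = 4533 kg/m³, cost = 49.00 $/kg
  sample G: E = 64.25 GPa, ρ = 2243 kg/m³, cost = 5.730 $/kg
  sample S: E = 197.8 GPa, ρ = 7980 kg/m³, cost = 3.380 $/kg
  sample R: E = 215.1 GPa, ρ = 8460 kg/m³, cost = 50.71 $/kg
  sample U: E = 185.1 GPa, ρ = 8060 kg/m³, cost = 26.30 $/kg
  sample Y: M = 16.6 MN·m per $
  sample S: M = 7.33 MN·m per $
  sample G: M = 5.00 MN·m per $
  sample U: M = 0.873 MN·m per $
  sample W: M = 0.537 MN·m per $
  sample R: M = 0.501 MN·m per $
Sample Y ranks first.

sample Y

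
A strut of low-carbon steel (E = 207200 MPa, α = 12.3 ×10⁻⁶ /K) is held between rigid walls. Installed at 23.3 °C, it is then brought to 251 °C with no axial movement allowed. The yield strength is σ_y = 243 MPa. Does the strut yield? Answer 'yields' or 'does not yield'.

yields

E = 207200 MPa = 207.2 GPa.
ΔT = 227.7 K. Constrained thermal stress σ = E·α·ΔT = 207.2×10³ MPa × 12.3×10⁻⁶ × 227.7 = 580 MPa (compressive).
Compare to σ_y = 243 MPa: σ ≥ σ_y, so it yields.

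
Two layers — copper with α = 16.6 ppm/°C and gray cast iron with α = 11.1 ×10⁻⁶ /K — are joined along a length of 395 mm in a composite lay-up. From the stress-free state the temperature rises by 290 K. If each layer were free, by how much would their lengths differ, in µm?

Δα = |16.6 − 11.1|×10⁻⁶/K = 5.50×10⁻⁶/K.
ΔL_mismatch = Δα·L·ΔT = 5.50×10⁻⁶ × 395.0 mm × 290.0 K = 630 µm.

630 µm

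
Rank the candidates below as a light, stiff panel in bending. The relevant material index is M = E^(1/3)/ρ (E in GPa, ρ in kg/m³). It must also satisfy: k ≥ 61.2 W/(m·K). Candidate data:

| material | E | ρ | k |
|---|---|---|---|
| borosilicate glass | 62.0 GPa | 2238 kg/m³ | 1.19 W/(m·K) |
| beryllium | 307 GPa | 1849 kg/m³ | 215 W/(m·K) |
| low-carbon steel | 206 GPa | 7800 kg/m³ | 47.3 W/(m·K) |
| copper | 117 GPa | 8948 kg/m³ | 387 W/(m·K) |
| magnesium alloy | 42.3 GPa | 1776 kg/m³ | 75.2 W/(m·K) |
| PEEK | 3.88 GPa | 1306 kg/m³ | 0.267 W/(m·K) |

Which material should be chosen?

beryllium

Screen on constraints: k ≥ 61.2 W/(m·K). Survivors: beryllium, copper, magnesium alloy.
Computing M directly (units already consistent):
  beryllium: M = 3.65×10⁻³
  magnesium alloy: M = 1.96×10⁻³
  copper: M = 0.547×10⁻³
The maximum is for beryllium.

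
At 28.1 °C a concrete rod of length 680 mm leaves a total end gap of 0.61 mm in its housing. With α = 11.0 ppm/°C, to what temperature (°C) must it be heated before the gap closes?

α·L₀·ΔT = 0.61 mm ⇒ ΔT = 0.61 / (11.0×10⁻⁶ × 680.0) = 81.55 K.
T = 28.1 + 81.55 = 109.7 °C.

110 °C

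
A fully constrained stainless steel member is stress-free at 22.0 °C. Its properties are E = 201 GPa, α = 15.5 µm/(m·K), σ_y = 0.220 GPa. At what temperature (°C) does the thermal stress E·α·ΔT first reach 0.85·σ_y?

82.0 °C

σ_y = 0.220 GPa = 220.0 MPa.
E·α·ΔT = 187.0 MPa ⇒ ΔT = 187.0 / (201.0×10³ × 15.5×10⁻⁶) = 60.02 K.
T = 22.0 + 60.02 = 82.02 °C.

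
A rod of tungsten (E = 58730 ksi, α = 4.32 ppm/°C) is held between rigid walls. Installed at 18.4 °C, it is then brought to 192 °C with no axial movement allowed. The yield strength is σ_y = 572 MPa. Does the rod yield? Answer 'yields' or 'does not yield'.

E = 58730 ksi = 404.9 GPa.
ΔT = 173.6 K. Constrained thermal stress σ = E·α·ΔT = 404.9×10³ MPa × 4.32×10⁻⁶ × 173.6 = 304 MPa (compressive).
Compare to σ_y = 572 MPa: σ < σ_y, so it does not yield.

does not yield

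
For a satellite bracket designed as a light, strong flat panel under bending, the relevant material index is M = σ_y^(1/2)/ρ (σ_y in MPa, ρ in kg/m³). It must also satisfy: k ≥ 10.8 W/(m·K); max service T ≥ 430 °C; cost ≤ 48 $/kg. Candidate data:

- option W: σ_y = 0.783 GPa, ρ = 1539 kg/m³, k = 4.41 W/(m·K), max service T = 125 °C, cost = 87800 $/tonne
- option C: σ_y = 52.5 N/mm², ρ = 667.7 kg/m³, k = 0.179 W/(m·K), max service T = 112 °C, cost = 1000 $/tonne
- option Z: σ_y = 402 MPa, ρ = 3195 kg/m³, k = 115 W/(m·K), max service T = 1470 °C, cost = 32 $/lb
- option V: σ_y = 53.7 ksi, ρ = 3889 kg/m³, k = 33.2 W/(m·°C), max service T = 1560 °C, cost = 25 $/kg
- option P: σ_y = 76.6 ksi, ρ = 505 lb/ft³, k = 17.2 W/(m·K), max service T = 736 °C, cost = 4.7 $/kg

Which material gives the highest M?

Screen on constraints: k ≥ 10.8 W/(m·K); max service T ≥ 430 °C; cost ≤ 48 $/kg. Survivors: option V, option P.
Putting every candidate on a common basis:
  option V: σ_y = 370.2 MPa, ρ = 3889 kg/m³
  option P: σ_y = 528.1 MPa, ρ = 8089 kg/m³
  option V: M = 4.95×10⁻³
  option P: M = 2.84×10⁻³
Highest index: option V.

option V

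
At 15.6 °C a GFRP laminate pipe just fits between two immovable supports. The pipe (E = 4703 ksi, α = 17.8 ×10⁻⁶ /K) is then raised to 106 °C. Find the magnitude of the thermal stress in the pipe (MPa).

52.2 MPa

E = 4703 ksi = 32.43 GPa.
ΔT = 90.40 K. Constrained thermal stress σ = E·α·ΔT = 32.43×10³ MPa × 17.8×10⁻⁶ × 90.40 = 52.2 MPa (compressive).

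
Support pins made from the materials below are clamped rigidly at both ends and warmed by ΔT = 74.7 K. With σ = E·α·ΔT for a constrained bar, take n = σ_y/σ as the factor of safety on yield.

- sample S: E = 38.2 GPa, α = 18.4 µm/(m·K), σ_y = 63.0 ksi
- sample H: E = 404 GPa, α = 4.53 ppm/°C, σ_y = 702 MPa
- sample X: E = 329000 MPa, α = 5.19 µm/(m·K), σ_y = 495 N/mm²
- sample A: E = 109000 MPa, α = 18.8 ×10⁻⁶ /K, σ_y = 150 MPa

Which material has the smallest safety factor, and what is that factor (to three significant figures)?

sample A, n = 0.980

In consistent units (E in GPa, α in ×10⁻⁶/K, σ_y in MPa):
  sample S: E = 38.20, α = 18.4, σ_y = 434.4 → σ = 52.5 MPa, n = 8.27
  sample H: E = 404.0, α = 4.53, σ_y = 702.0 → σ = 137 MPa, n = 5.13
  sample X: E = 329.0, α = 5.19, σ_y = 495.0 → σ = 128 MPa, n = 3.88
  sample A: E = 109.0, α = 18.8, σ_y = 150.0 → σ = 153 MPa, n = 0.980
Smallest n: sample A with n = 0.980.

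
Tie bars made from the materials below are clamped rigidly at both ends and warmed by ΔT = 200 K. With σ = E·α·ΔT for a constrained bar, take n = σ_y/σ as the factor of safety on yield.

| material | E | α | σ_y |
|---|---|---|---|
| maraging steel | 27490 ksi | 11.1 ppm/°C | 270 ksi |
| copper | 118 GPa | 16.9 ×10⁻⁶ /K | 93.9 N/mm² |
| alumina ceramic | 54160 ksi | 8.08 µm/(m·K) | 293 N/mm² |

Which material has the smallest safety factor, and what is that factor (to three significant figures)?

copper, n = 0.235

In consistent units (E in GPa, α in ×10⁻⁶/K, σ_y in MPa):
  maraging steel: E = 189.5, α = 11.1, σ_y = 1862 → σ = 421 MPa, n = 4.42
  copper: E = 118.0, α = 16.9, σ_y = 93.90 → σ = 399 MPa, n = 0.235
  alumina ceramic: E = 373.4, α = 8.08, σ_y = 293.0 → σ = 603 MPa, n = 0.486
Copper has the lowest safety factor, n = 0.235.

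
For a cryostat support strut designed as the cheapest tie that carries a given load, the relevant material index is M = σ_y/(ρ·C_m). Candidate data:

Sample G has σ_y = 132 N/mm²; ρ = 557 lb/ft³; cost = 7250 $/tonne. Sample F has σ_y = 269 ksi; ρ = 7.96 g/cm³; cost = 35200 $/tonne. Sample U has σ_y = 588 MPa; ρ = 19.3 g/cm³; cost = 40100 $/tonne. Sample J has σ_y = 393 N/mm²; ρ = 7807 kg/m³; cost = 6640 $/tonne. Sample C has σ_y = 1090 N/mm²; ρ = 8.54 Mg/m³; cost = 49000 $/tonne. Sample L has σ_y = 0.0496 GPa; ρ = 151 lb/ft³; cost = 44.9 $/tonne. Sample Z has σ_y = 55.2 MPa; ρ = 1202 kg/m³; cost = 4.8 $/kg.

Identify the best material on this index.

sample L

Putting every candidate on a common basis:
  sample G: σ_y = 132.0 MPa, ρ = 8922 kg/m³, cost = 7.250 $/kg
  sample F: σ_y = 1855 MPa, ρ = 7960 kg/m³, cost = 35.20 $/kg
  sample U: σ_y = 588.0 MPa, ρ = 19300 kg/m³, cost = 40.10 $/kg
  sample J: σ_y = 393.0 MPa, ρ = 7807 kg/m³, cost = 6.640 $/kg
  sample C: σ_y = 1090 MPa, ρ = 8540 kg/m³, cost = 49.00 $/kg
  sample L: σ_y = 49.60 MPa, ρ = 2419 kg/m³, cost = 0.04490 $/kg
  sample Z: σ_y = 55.20 MPa, ρ = 1202 kg/m³, cost = 4.800 $/kg
  sample L: M = 457 kN·m per $
  sample Z: M = 9.57 kN·m per $
  sample J: M = 7.58 kN·m per $
  sample F: M = 6.62 kN·m per $
  sample C: M = 2.60 kN·m per $
  sample G: M = 2.04 kN·m per $
  sample U: M = 0.760 kN·m per $
Sample L ranks first.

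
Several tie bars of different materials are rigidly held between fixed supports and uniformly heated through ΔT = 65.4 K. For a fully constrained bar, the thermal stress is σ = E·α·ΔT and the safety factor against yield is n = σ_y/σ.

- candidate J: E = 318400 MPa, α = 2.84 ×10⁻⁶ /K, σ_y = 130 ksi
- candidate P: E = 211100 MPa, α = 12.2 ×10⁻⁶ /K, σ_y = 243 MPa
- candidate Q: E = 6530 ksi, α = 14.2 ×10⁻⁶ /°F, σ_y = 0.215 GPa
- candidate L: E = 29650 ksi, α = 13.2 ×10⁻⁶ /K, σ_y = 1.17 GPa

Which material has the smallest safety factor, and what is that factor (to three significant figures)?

candidate P, n = 1.44

Per material, after unit conversion:
  candidate J: E = 318.4, α = 2.84, σ_y = 896.3 → σ = 59.1 MPa, n = 15.2
  candidate P: E = 211.1, α = 12.2, σ_y = 243.0 → σ = 168 MPa, n = 1.44
  candidate Q: E = 45.02, α = 25.6, σ_y = 215.0 → σ = 75.3 MPa, n = 2.86
  candidate L: E = 204.4, α = 13.2, σ_y = 1170 → σ = 176 MPa, n = 6.63
Candidate P has the lowest safety factor, n = 1.44.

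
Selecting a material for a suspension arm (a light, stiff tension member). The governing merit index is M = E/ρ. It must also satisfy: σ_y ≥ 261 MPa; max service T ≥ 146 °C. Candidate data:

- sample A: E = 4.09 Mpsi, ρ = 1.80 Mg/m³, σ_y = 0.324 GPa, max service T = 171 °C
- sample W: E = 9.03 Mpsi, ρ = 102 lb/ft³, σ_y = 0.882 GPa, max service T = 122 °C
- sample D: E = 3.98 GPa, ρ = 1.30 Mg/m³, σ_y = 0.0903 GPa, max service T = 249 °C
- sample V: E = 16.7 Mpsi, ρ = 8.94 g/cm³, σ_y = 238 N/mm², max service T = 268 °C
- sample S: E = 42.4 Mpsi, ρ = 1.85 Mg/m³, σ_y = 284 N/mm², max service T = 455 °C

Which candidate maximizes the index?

sample S

Screen on constraints: σ_y ≥ 261 MPa; max service T ≥ 146 °C. Survivors: sample A, sample S.
Putting every candidate on a common basis:
  sample A: E = 28.20 GPa, ρ = 1800 kg/m³
  sample S: E = 292.3 GPa, ρ = 1850 kg/m³
  sample S: M = 158 MN·m/kg
  sample A: M = 15.7 MN·m/kg
The maximum is for sample S.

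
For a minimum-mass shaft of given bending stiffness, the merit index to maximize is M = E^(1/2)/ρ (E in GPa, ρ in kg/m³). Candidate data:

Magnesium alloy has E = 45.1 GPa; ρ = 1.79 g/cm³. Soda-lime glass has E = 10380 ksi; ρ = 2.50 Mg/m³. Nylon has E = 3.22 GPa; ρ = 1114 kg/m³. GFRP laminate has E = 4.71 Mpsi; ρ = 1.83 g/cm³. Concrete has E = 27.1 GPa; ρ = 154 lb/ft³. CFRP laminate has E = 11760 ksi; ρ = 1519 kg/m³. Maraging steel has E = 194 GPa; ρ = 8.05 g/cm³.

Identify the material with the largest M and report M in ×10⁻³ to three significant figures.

Convert each candidate to consistent units, then evaluate M:
  magnesium alloy: E = 45.10 GPa, ρ = 1790 kg/m³
  soda-lime glass: E = 71.57 GPa, ρ = 2500 kg/m³
  nylon: E = 3.220 GPa, ρ = 1114 kg/m³
  GFRP laminate: E = 32.47 GPa, ρ = 1830 kg/m³
  concrete: E = 27.10 GPa, ρ = 2467 kg/m³
  CFRP laminate: E = 81.08 GPa, ρ = 1519 kg/m³
  maraging steel: E = 194.0 GPa, ρ = 8050 kg/m³
  CFRP laminate: M = 5.93×10⁻³
  magnesium alloy: M = 3.75×10⁻³
  soda-lime glass: M = 3.38×10⁻³
  GFRP laminate: M = 3.11×10⁻³
  concrete: M = 2.11×10⁻³
  maraging steel: M = 1.73×10⁻³
  nylon: M = 1.61×10⁻³
CFRP laminate has the largest M.

CFRP laminate, M = 5.93×10⁻³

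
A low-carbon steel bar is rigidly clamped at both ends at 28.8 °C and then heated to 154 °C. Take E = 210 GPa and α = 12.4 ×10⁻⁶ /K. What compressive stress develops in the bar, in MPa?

ΔT = 125.2 K. Constrained thermal stress σ = E·α·ΔT = 210.0×10³ MPa × 12.4×10⁻⁶ × 125.2 = 326 MPa (compressive).

326 MPa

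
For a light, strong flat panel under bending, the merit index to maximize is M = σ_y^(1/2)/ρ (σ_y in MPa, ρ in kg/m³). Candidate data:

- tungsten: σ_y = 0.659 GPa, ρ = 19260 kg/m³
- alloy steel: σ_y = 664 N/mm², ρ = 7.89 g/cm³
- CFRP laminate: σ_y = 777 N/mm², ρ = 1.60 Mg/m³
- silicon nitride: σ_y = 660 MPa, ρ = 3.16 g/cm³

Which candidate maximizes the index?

CFRP laminate

Putting every candidate on a common basis:
  tungsten: σ_y = 659.0 MPa, ρ = 19260 kg/m³
  alloy steel: σ_y = 664.0 MPa, ρ = 7890 kg/m³
  CFRP laminate: σ_y = 777.0 MPa, ρ = 1600 kg/m³
  silicon nitride: σ_y = 660.0 MPa, ρ = 3160 kg/m³
  CFRP laminate: M = 17.4×10⁻³
  silicon nitride: M = 8.13×10⁻³
  alloy steel: M = 3.27×10⁻³
  tungsten: M = 1.33×10⁻³
CFRP laminate has the largest M.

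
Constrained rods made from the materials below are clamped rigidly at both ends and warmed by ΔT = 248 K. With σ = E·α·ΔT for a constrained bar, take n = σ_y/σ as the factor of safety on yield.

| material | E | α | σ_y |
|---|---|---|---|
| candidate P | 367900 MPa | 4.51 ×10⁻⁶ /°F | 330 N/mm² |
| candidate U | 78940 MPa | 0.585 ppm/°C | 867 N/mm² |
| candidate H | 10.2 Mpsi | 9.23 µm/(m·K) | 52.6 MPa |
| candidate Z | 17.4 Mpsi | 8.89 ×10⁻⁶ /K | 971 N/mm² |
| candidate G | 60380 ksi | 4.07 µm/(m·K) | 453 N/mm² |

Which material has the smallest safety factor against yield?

candidate H

With everything in SI (GPa, ×10⁻⁶/K, MPa):
  candidate P: E = 367.9, α = 8.12, σ_y = 330.0 → σ = 741 MPa, n = 0.446
  candidate U: E = 78.94, α = 0.585, σ_y = 867.0 → σ = 11.5 MPa, n = 75.7
  candidate H: E = 70.33, α = 9.23, σ_y = 52.60 → σ = 161 MPa, n = 0.327
  candidate Z: E = 120.0, α = 8.89, σ_y = 971.0 → σ = 264 MPa, n = 3.67
  candidate G: E = 416.3, α = 4.07, σ_y = 453.0 → σ = 420 MPa, n = 1.08
Smallest n: candidate H with n = 0.327.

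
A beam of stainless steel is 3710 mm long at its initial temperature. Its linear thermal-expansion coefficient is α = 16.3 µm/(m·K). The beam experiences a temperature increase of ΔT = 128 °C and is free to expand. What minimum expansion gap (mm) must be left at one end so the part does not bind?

ΔL = α·L₀·ΔT = 16.3×10⁻⁶ × 3710 mm × 128.0 K = 7.74 mm.

7.74 mm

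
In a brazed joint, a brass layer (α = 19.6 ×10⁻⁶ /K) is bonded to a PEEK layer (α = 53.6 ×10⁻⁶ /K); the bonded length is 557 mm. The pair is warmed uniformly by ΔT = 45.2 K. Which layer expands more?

PEEK

α(brass) = 19.6×10⁻⁶/K vs α(PEEK) = 53.6×10⁻⁶/K.
Higher α expands more for the same ΔT: PEEK.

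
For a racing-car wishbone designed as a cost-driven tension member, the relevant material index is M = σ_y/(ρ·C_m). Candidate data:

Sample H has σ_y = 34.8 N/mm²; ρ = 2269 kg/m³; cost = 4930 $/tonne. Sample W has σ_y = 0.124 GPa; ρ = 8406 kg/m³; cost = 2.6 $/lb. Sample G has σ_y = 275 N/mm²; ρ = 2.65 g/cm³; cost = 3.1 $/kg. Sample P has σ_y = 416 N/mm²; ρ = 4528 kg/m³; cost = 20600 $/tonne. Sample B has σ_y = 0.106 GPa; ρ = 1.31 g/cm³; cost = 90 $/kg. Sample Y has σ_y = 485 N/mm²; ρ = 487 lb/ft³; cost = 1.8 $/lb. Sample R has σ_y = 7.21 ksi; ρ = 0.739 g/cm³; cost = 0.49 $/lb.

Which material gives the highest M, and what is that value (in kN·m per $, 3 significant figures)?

Putting every candidate on a common basis:
  sample H: σ_y = 34.80 MPa, ρ = 2269 kg/m³, cost = 4.930 $/kg
  sample W: σ_y = 124.0 MPa, ρ = 8406 kg/m³, cost = 5.732 $/kg
  sample G: σ_y = 275.0 MPa, ρ = 2650 kg/m³, cost = 3.100 $/kg
  sample P: σ_y = 416.0 MPa, ρ = 4528 kg/m³, cost = 20.60 $/kg
  sample B: σ_y = 106.0 MPa, ρ = 1310 kg/m³, cost = 90.00 $/kg
  sample Y: σ_y = 485.0 MPa, ρ = 7801 kg/m³, cost = 3.968 $/kg
  sample R: σ_y = 49.71 MPa, ρ = 739.0 kg/m³, cost = 1.080 $/kg
  sample R: M = 62.3 kN·m per $
  sample G: M = 33.5 kN·m per $
  sample Y: M = 15.7 kN·m per $
  sample P: M = 4.46 kN·m per $
  sample H: M = 3.11 kN·m per $
  sample W: M = 2.57 kN·m per $
  sample B: M = 0.899 kN·m per $
Sample R ranks first.

sample R, M = 62.3 kN·m per $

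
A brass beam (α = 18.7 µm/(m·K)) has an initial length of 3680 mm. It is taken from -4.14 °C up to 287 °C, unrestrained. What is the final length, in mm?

3700.0 mm

ΔT = 287 − (-4.14) = 291.1 K.
ΔL = α·L₀·ΔT = 18.7×10⁻⁶ × 3680 mm × 291.1 K = 20.0 mm.
L = L₀ + ΔL = 3680 + 20.0 = 3700.0 mm.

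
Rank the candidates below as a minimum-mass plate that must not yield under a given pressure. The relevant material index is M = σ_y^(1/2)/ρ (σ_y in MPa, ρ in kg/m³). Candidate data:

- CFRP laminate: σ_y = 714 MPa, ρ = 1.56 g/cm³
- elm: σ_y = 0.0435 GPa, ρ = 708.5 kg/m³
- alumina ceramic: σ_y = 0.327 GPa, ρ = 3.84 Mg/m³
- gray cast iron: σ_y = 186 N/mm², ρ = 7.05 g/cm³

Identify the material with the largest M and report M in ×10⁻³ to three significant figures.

CFRP laminate, M = 17.1×10⁻³

Normalizing units and computing the index:
  CFRP laminate: σ_y = 714.0 MPa, ρ = 1560 kg/m³
  elm: σ_y = 43.50 MPa, ρ = 708.5 kg/m³
  alumina ceramic: σ_y = 327.0 MPa, ρ = 3840 kg/m³
  gray cast iron: σ_y = 186.0 MPa, ρ = 7050 kg/m³
  CFRP laminate: M = 17.1×10⁻³
  elm: M = 9.31×10⁻³
  alumina ceramic: M = 4.71×10⁻³
  gray cast iron: M = 1.93×10⁻³
CFRP laminate ranks first.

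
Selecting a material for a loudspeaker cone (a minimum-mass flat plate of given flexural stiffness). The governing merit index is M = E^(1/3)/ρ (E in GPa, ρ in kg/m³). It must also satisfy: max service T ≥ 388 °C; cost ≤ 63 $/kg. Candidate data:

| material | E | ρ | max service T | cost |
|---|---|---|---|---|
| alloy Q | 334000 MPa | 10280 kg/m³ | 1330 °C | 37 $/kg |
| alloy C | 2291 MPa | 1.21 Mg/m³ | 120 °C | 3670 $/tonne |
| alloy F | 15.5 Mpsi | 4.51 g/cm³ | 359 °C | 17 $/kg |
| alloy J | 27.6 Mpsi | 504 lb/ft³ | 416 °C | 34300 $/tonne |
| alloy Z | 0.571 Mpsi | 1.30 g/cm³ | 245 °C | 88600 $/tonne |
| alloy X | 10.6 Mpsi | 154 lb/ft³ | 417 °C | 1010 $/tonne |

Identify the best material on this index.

Screen on constraints: max service T ≥ 388 °C; cost ≤ 63 $/kg. Survivors: alloy Q, alloy J, alloy X.
Convert each candidate to consistent units, then evaluate M:
  alloy Q: E = 334.0 GPa, ρ = 10280 kg/m³
  alloy J: E = 190.3 GPa, ρ = 8073 kg/m³
  alloy X: E = 73.08 GPa, ρ = 2467 kg/m³
  alloy X: M = 1.69×10⁻³
  alloy J: M = 0.712×10⁻³
  alloy Q: M = 0.675×10⁻³
Highest index: alloy X.

alloy X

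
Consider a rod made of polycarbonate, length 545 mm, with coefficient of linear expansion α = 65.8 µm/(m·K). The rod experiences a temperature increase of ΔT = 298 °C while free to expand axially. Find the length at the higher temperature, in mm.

555.69 mm

ΔL = α·L₀·ΔT = 65.8×10⁻⁶ × 545 mm × 298.0 K = 10.7 mm.
L = L₀ + ΔL = 545 + 10.7 = 555.69 mm.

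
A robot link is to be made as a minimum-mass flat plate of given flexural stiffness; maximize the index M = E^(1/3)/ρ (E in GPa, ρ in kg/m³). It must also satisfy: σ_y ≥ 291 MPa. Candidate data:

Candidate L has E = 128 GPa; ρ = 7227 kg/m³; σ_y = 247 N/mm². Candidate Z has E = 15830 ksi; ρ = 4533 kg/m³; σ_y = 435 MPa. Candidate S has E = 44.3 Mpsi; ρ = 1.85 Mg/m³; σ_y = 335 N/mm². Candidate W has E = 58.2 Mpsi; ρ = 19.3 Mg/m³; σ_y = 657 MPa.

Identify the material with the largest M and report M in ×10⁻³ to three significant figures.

candidate S, M = 3.64×10⁻³

Screen on constraints: σ_y ≥ 291 MPa. Survivors: candidate Z, candidate S, candidate W.
In SI units:
  candidate Z: E = 109.1 GPa, ρ = 4533 kg/m³
  candidate S: E = 305.4 GPa, ρ = 1850 kg/m³
  candidate W: E = 401.3 GPa, ρ = 19300 kg/m³
  candidate S: M = 3.64×10⁻³
  candidate Z: M = 1.05×10⁻³
  candidate W: M = 0.382×10⁻³
The maximum is for candidate S.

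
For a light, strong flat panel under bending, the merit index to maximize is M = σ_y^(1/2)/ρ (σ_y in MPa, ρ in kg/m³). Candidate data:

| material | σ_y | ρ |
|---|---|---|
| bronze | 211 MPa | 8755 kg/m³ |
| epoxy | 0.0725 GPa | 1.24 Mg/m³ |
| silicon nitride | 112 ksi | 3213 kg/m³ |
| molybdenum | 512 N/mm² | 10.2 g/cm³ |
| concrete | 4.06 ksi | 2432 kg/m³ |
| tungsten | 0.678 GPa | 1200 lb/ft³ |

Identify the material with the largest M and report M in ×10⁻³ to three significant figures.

silicon nitride, M = 8.65×10⁻³

Convert each candidate to consistent units, then evaluate M:
  bronze: σ_y = 211.0 MPa, ρ = 8755 kg/m³
  epoxy: σ_y = 72.50 MPa, ρ = 1240 kg/m³
  silicon nitride: σ_y = 772.2 MPa, ρ = 3213 kg/m³
  molybdenum: σ_y = 512.0 MPa, ρ = 10200 kg/m³
  concrete: σ_y = 27.99 MPa, ρ = 2432 kg/m³
  tungsten: σ_y = 678.0 MPa, ρ = 19220 kg/m³
  silicon nitride: M = 8.65×10⁻³
  epoxy: M = 6.87×10⁻³
  molybdenum: M = 2.22×10⁻³
  concrete: M = 2.18×10⁻³
  bronze: M = 1.66×10⁻³
  tungsten: M = 1.35×10⁻³
Silicon nitride has the largest M.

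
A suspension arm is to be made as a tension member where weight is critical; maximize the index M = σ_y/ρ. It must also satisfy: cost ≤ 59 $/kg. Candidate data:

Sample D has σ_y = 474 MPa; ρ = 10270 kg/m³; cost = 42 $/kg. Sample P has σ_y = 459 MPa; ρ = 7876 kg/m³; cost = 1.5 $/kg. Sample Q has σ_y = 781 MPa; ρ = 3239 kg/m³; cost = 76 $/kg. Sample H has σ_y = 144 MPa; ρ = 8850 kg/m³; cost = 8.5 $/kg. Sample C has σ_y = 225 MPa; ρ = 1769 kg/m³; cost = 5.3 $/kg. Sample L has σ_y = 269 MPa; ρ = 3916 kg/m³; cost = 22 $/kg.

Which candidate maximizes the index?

sample C

Screen on constraints: cost ≤ 59 $/kg. Survivors: sample D, sample P, sample H, sample C, sample L.
Evaluate M for each candidate:
  sample C: M = 127 kN·m/kg
  sample L: M = 68.7 kN·m/kg
  sample P: M = 58.3 kN·m/kg
  sample D: M = 46.2 kN·m/kg
  sample H: M = 16.3 kN·m/kg
Sample C ranks first.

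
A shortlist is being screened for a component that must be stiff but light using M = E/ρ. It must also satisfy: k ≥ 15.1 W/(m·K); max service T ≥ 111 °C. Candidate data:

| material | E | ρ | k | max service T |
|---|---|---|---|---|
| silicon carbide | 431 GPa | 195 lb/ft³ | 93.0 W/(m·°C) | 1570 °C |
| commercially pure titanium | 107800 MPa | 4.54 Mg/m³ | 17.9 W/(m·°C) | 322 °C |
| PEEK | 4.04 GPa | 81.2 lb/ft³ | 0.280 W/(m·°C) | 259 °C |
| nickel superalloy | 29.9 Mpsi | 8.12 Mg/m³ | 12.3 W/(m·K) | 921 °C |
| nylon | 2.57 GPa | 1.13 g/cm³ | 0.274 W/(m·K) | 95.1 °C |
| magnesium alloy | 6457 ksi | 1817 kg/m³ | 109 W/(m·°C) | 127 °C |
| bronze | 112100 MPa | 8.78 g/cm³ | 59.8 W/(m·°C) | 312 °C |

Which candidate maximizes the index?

silicon carbide

Screen on constraints: k ≥ 15.1 W/(m·K); max service T ≥ 111 °C. Survivors: silicon carbide, commercially pure titanium, magnesium alloy, bronze.
Putting every candidate on a common basis:
  silicon carbide: E = 431.0 GPa, ρ = 3124 kg/m³
  commercially pure titanium: E = 107.8 GPa, ρ = 4540 kg/m³
  magnesium alloy: E = 44.52 GPa, ρ = 1817 kg/m³
  bronze: E = 112.1 GPa, ρ = 8780 kg/m³
  silicon carbide: M = 138 MN·m/kg
  magnesium alloy: M = 24.5 MN·m/kg
  commercially pure titanium: M = 23.7 MN·m/kg
  bronze: M = 12.8 MN·m/kg
Silicon carbide ranks first.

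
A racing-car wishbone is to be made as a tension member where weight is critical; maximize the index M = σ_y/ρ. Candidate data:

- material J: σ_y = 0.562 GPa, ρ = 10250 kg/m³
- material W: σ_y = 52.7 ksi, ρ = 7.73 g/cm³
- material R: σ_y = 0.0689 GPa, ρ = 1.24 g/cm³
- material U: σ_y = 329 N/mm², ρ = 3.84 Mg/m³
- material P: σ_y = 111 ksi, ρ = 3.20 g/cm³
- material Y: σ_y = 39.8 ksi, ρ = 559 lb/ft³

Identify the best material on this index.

Convert each candidate to consistent units, then evaluate M:
  material J: σ_y = 562.0 MPa, ρ = 10250 kg/m³
  material W: σ_y = 363.4 MPa, ρ = 7730 kg/m³
  material R: σ_y = 68.90 MPa, ρ = 1240 kg/m³
  material U: σ_y = 329.0 MPa, ρ = 3840 kg/m³
  material P: σ_y = 765.3 MPa, ρ = 3200 kg/m³
  material Y: σ_y = 274.4 MPa, ρ = 8954 kg/m³
  material P: M = 239 kN·m/kg
  material U: M = 85.7 kN·m/kg
  material R: M = 55.6 kN·m/kg
  material J: M = 54.8 kN·m/kg
  material W: M = 47.0 kN·m/kg
  material Y: M = 30.6 kN·m/kg
Material P ranks first.

material P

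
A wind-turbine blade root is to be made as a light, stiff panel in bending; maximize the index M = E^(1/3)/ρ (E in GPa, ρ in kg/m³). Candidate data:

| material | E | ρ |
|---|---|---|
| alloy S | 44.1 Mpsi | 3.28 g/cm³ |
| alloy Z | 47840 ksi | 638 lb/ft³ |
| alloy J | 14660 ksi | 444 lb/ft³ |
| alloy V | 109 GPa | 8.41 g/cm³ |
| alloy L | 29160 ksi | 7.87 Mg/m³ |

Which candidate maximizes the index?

After converting to SI:
  alloy S: E = 304.1 GPa, ρ = 3280 kg/m³
  alloy Z: E = 329.8 GPa, ρ = 10220 kg/m³
  alloy J: E = 101.1 GPa, ρ = 7112 kg/m³
  alloy V: E = 109.0 GPa, ρ = 8410 kg/m³
  alloy L: E = 201.1 GPa, ρ = 7870 kg/m³
  alloy S: M = 2.05×10⁻³
  alloy L: M = 0.744×10⁻³
  alloy Z: M = 0.676×10⁻³
  alloy J: M = 0.655×10⁻³
  alloy V: M = 0.568×10⁻³
Highest index: alloy S.

alloy S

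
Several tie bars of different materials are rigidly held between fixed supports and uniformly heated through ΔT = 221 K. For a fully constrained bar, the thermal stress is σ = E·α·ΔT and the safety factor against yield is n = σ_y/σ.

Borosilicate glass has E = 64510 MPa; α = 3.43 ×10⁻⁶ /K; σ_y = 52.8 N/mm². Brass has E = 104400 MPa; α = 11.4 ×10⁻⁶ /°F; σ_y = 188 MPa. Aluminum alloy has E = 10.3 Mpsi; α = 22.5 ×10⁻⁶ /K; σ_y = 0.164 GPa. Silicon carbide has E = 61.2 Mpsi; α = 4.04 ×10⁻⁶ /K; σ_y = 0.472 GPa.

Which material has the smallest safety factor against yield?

brass

In consistent units (E in GPa, α in ×10⁻⁶/K, σ_y in MPa):
  borosilicate glass: E = 64.51, α = 3.43, σ_y = 52.80 → σ = 48.9 MPa, n = 1.08
  brass: E = 104.4, α = 20.5, σ_y = 188.0 → σ = 473 MPa, n = 0.397
  aluminum alloy: E = 71.02, α = 22.5, σ_y = 164.0 → σ = 353 MPa, n = 0.464
  silicon carbide: E = 422.0, α = 4.04, σ_y = 472.0 → σ = 377 MPa, n = 1.25
The minimum is brass at n = 0.397.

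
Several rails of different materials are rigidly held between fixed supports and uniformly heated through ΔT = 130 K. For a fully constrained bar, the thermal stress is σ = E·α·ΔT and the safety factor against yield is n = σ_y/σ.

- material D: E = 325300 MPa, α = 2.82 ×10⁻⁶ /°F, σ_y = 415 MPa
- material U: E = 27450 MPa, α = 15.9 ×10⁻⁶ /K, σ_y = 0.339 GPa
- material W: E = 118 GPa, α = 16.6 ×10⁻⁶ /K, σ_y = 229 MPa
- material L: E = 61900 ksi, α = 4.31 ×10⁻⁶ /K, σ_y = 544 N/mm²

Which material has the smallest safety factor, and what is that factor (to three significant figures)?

material W, n = 0.899

With everything in SI (GPa, ×10⁻⁶/K, MPa):
  material D: E = 325.3, α = 5.08, σ_y = 415.0 → σ = 215 MPa, n = 1.93
  material U: E = 27.45, α = 15.9, σ_y = 339.0 → σ = 56.7 MPa, n = 5.97
  material W: E = 118.0, α = 16.6, σ_y = 229.0 → σ = 255 MPa, n = 0.899
  material L: E = 426.8, α = 4.31, σ_y = 544.0 → σ = 239 MPa, n = 2.27
Smallest n: material W with n = 0.899.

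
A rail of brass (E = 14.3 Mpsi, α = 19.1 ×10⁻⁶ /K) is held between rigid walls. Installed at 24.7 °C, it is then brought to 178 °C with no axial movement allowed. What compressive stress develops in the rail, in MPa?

289 MPa

E = 14.3 Mpsi = 98.60 GPa.
ΔT = 153.3 K. Constrained thermal stress σ = E·α·ΔT = 98.60×10³ MPa × 19.1×10⁻⁶ × 153.3 = 289 MPa (compressive).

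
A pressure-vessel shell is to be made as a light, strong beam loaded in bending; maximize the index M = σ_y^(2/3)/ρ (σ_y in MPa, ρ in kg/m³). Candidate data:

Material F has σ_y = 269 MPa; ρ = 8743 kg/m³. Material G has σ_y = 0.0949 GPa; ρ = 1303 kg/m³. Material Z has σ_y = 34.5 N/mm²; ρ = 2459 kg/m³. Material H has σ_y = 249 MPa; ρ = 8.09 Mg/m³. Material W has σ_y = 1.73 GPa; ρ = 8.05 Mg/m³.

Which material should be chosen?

material W

After converting to SI:
  material F: σ_y = 269.0 MPa, ρ = 8743 kg/m³
  material G: σ_y = 94.90 MPa, ρ = 1303 kg/m³
  material Z: σ_y = 34.50 MPa, ρ = 2459 kg/m³
  material H: σ_y = 249.0 MPa, ρ = 8090 kg/m³
  material W: σ_y = 1730 MPa, ρ = 8050 kg/m³
  material W: M = 17.9×10⁻³
  material G: M = 16.0×10⁻³
  material H: M = 4.89×10⁻³
  material F: M = 4.77×10⁻³
  material Z: M = 4.31×10⁻³
Highest index: material W.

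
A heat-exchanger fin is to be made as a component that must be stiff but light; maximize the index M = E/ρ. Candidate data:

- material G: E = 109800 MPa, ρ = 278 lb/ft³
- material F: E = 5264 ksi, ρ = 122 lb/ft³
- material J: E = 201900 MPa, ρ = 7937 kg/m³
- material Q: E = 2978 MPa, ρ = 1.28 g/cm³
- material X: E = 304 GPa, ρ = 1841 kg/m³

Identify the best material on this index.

In SI units:
  material G: E = 109.8 GPa, ρ = 4453 kg/m³
  material F: E = 36.29 GPa, ρ = 1954 kg/m³
  material J: E = 201.9 GPa, ρ = 7937 kg/m³
  material Q: E = 2.978 GPa, ρ = 1280 kg/m³
  material X: E = 304.0 GPa, ρ = 1841 kg/m³
  material X: M = 165 MN·m/kg
  material J: M = 25.4 MN·m/kg
  material G: M = 24.7 MN·m/kg
  material F: M = 18.6 MN·m/kg
  material Q: M = 2.33 MN·m/kg
The maximum is for material X.

material X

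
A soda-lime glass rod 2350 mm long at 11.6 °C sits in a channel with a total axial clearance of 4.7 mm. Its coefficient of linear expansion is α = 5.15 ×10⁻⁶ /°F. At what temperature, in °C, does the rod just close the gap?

227 °C

α = 5.15×10⁻⁶/°F × 9/5 = 9.27×10⁻⁶/K.
α·L₀·ΔT = 4.7 mm ⇒ ΔT = 4.7 / (9.27×10⁻⁶ × 2350.0) = 215.7 K.
T = 11.6 + 215.7 = 227.3 °C.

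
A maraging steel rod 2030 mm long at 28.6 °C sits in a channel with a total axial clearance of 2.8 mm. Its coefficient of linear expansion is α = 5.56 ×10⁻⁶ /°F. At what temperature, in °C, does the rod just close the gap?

166 °C

α = 5.56×10⁻⁶/°F × 9/5 = 10.0×10⁻⁶/K.
α·L₀·ΔT = 2.8 mm ⇒ ΔT = 2.8 / (10.0×10⁻⁶ × 2030.0) = 137.8 K.
T = 28.6 + 137.8 = 166.4 °C.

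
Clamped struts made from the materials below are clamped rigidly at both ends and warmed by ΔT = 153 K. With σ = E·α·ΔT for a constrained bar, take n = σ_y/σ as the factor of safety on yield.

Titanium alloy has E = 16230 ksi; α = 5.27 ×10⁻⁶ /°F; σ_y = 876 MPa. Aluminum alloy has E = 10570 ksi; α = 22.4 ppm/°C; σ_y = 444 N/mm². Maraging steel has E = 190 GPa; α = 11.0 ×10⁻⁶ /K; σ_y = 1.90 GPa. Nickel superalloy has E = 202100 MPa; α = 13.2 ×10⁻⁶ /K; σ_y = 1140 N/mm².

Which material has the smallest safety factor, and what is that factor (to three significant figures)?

aluminum alloy, n = 1.78

With everything in SI (GPa, ×10⁻⁶/K, MPa):
  titanium alloy: E = 111.9, α = 9.49, σ_y = 876.0 → σ = 162 MPa, n = 5.39
  aluminum alloy: E = 72.88, α = 22.4, σ_y = 444.0 → σ = 250 MPa, n = 1.78
  maraging steel: E = 190.0, α = 11.0, σ_y = 1900 → σ = 320 MPa, n = 5.94
  nickel superalloy: E = 202.1, α = 13.2, σ_y = 1140 → σ = 408 MPa, n = 2.79
Aluminum alloy has the lowest safety factor, n = 1.78.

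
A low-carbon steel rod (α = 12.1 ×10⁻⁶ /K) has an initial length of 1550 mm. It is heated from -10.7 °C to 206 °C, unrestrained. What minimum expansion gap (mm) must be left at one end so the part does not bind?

ΔT = 206 − (-10.7) = 216.7 K.
ΔL = α·L₀·ΔT = 12.1×10⁻⁶ × 1550 mm × 216.7 K = 4.06 mm.

4.06 mm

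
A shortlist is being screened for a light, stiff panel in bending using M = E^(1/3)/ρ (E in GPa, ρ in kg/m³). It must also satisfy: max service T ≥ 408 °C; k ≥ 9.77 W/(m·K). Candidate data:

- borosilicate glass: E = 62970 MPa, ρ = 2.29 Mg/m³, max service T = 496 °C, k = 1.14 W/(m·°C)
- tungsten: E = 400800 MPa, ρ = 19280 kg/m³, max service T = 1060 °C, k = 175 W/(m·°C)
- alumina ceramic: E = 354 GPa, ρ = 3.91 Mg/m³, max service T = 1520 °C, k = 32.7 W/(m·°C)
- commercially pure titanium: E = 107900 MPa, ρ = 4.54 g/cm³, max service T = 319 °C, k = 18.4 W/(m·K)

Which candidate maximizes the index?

Screen on constraints: max service T ≥ 408 °C; k ≥ 9.77 W/(m·K). Survivors: tungsten, alumina ceramic.
Convert each candidate to consistent units, then evaluate M:
  tungsten: E = 400.8 GPa, ρ = 19280 kg/m³
  alumina ceramic: E = 354.0 GPa, ρ = 3910 kg/m³
  alumina ceramic: M = 1.81×10⁻³
  tungsten: M = 0.382×10⁻³
Alumina ceramic ranks first.

alumina ceramic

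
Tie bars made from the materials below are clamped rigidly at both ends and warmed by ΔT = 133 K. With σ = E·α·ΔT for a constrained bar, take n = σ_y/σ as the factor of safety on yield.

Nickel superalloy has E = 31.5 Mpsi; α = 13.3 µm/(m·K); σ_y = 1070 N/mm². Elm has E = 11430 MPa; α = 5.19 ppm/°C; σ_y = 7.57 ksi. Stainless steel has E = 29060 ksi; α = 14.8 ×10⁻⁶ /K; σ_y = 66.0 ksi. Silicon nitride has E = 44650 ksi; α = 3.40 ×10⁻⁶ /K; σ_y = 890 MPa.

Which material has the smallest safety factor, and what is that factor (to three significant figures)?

stainless steel, n = 1.15

Per material, after unit conversion:
  nickel superalloy: E = 217.2, α = 13.3, σ_y = 1070 → σ = 384 MPa, n = 2.79
  elm: E = 11.43, α = 5.19, σ_y = 52.19 → σ = 7.89 MPa, n = 6.62
  stainless steel: E = 200.4, α = 14.8, σ_y = 455.1 → σ = 394 MPa, n = 1.15
  silicon nitride: E = 307.9, α = 3.40, σ_y = 890.0 → σ = 139 MPa, n = 6.39
Stainless steel has the lowest safety factor, n = 1.15.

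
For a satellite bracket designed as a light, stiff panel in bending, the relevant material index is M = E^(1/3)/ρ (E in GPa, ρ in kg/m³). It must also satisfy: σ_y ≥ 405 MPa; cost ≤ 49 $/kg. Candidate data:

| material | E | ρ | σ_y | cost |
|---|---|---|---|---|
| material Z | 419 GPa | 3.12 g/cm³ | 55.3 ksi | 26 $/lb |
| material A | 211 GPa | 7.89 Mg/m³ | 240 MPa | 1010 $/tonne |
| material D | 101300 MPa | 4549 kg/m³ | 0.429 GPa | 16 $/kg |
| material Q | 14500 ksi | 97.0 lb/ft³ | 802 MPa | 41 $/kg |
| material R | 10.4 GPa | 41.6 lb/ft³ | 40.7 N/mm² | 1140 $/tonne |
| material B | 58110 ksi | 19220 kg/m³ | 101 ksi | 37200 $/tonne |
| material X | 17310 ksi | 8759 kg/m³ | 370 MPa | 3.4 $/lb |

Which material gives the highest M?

Screen on constraints: σ_y ≥ 405 MPa; cost ≤ 49 $/kg. Survivors: material D, material Q, material B.
Putting every candidate on a common basis:
  material D: E = 101.3 GPa, ρ = 4549 kg/m³
  material Q: E = 99.97 GPa, ρ = 1554 kg/m³
  material B: E = 400.7 GPa, ρ = 19220 kg/m³
  material Q: M = 2.99×10⁻³
  material D: M = 1.02×10⁻³
  material B: M = 0.384×10⁻³
Material Q has the largest M.

material Q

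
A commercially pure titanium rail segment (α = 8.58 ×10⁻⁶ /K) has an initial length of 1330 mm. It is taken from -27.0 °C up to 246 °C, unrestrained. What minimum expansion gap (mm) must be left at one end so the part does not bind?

3.12 mm

ΔT = 246 − (-27.0) = 273.0 K.
ΔL = α·L₀·ΔT = 8.58×10⁻⁶ × 1330 mm × 273.0 K = 3.12 mm.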